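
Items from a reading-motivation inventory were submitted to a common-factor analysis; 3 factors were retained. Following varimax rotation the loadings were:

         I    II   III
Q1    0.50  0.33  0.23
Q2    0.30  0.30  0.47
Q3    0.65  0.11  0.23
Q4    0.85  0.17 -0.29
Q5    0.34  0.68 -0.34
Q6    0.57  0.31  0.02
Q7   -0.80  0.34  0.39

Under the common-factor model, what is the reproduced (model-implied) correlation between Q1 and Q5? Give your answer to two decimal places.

0.32

r̂ = Σ λ_i·λ_j across factors = (0.50)(0.34) + (0.33)(0.68) + (0.23)(-0.34)
  = +0.1700 +0.2244 -0.0782 = 0.3162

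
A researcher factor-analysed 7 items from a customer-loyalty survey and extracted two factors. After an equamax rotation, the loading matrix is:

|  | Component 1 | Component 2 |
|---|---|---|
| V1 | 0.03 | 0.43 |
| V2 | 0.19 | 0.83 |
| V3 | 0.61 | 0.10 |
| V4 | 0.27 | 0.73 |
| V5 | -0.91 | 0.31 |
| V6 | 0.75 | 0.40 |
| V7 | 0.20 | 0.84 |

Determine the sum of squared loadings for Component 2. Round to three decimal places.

SS loadings for Component 2 = 0.43² + 0.83² + 0.10² + 0.73² + 0.31² + 0.40² + 0.84² = 0.1849 + 0.6889 + 0.0100 + 0.5329 + 0.0961 + 0.1600 + 0.7056 = 2.3784

2.378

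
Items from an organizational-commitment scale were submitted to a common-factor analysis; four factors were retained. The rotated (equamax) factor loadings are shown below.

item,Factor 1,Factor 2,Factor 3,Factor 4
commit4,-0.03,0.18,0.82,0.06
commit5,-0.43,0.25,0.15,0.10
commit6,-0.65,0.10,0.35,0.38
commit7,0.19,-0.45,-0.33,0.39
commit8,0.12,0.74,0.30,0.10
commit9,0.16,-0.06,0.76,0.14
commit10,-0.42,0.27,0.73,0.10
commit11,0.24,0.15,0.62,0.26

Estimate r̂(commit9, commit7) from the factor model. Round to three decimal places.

r̂ = Σ λ_i·λ_j across factors = (0.16)(0.19) + (-0.06)(-0.45) + (0.76)(-0.33) + (0.14)(0.39)
  = +0.0304 +0.0270 -0.2508 +0.0546 = -0.1388

-0.139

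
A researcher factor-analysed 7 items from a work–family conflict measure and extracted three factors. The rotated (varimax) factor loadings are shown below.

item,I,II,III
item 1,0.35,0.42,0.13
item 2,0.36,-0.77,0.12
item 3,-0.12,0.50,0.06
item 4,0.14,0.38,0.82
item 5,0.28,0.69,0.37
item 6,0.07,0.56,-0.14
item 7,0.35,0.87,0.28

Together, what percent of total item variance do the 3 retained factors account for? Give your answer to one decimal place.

SS loadings by factor: 0.4919, 2.7103, 0.9422; total = 4.1444.
Total variance with 7 standardized items is 7, so the solution explains 4.1444/7 = 0.5921 = 59.21%.

59.2%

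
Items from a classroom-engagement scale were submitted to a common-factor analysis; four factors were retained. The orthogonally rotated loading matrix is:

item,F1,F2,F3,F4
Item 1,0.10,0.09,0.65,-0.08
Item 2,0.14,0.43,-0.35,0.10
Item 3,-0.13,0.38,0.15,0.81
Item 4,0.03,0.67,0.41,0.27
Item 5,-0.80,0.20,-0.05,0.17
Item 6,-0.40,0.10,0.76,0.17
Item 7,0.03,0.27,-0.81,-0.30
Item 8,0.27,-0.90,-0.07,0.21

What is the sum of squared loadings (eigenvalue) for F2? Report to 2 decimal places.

SS loadings for F2 = 0.09² + 0.43² + 0.38² + 0.67² + 0.20² + 0.10² + 0.27² + (-0.90)² = 0.0081 + 0.1849 + 0.1444 + 0.4489 + 0.0400 + 0.0100 + 0.0729 + 0.8100 = 1.7192

1.72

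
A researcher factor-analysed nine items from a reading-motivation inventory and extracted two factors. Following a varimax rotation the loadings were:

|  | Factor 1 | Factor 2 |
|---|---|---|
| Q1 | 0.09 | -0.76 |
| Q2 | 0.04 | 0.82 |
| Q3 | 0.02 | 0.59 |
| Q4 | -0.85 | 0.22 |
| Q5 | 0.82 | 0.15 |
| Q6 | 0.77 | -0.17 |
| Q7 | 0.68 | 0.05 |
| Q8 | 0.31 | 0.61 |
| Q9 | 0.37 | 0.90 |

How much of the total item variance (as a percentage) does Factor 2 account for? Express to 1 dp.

SS loadings for Factor 2 = (-0.76)² + 0.82² + 0.59² + 0.22² + 0.15² + (-0.17)² + 0.05² + 0.61² + 0.90² = 2.8825
With 9 standardized items, total variance = 9. Proportion = 2.8825/9 = 0.3203 → 32.03%.

32.0%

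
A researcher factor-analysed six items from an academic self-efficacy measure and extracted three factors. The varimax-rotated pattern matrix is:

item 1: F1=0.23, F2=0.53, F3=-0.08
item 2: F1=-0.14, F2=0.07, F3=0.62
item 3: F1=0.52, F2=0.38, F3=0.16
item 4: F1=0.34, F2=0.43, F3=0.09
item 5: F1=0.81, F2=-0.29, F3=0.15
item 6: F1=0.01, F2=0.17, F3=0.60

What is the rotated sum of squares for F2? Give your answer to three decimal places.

SS loadings for F2 = 0.53² + 0.07² + 0.38² + 0.43² + (-0.29)² + 0.17² = 0.2809 + 0.0049 + 0.1444 + 0.1849 + 0.0841 + 0.0289 = 0.7281

0.728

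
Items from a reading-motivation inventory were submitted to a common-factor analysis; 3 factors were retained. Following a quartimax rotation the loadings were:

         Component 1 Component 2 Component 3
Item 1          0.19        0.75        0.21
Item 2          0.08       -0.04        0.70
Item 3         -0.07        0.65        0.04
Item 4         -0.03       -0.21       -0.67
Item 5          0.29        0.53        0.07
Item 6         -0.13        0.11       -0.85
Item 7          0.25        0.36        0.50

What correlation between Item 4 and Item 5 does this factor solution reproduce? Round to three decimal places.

-0.167

r̂ = Σ λ_i·λ_j across factors = (-0.03)(0.29) + (-0.21)(0.53) + (-0.67)(0.07)
  = -0.0087 -0.1113 -0.0469 = -0.1669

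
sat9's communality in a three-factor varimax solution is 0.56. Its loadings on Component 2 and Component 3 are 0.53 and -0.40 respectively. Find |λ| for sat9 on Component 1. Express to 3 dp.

Under orthogonal rotation h² = Σλ², so λ_Component 1² = h² − (0.4409) = 0.56 − 0.4409 = 0.1191.
|λ| = √0.1191 = 0.3451.

0.345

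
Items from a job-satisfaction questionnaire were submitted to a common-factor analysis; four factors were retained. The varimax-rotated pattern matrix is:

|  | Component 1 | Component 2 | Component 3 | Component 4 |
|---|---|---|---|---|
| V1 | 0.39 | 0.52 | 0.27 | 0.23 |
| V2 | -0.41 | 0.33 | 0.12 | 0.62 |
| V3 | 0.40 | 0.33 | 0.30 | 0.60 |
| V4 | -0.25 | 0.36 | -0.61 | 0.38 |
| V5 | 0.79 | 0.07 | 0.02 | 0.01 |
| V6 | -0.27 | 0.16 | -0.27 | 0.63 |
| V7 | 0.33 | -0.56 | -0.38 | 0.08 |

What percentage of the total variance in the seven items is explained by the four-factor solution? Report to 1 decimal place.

63.2%

SS loadings by factor: 1.3486, 0.9619, 0.7671, 1.3451; total = 4.4227.
Total variance with 7 standardized items is 7, so the solution explains 4.4227/7 = 0.6318 = 63.18%.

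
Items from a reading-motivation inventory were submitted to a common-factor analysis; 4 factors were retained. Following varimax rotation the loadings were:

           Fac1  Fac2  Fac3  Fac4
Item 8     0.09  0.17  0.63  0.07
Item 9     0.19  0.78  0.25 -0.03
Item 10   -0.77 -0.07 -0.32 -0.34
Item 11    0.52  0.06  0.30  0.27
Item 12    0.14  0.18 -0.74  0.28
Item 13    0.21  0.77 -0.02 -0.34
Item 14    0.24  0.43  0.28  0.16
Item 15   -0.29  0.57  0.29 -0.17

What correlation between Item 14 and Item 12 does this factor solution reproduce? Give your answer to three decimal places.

-0.051

r̂ = Σ λ_i·λ_j across factors = (0.24)(0.14) + (0.43)(0.18) + (0.28)(-0.74) + (0.16)(0.28)
  = +0.0336 +0.0774 -0.2072 +0.0448 = -0.0514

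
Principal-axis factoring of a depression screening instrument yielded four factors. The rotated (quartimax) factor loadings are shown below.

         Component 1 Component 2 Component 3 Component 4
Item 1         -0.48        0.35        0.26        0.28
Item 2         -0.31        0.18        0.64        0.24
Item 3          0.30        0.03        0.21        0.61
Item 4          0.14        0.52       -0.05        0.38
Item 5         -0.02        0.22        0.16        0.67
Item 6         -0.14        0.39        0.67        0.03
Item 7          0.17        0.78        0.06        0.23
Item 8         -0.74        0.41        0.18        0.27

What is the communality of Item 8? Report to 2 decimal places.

0.82

h² = (-0.74)² + 0.41² + 0.18² + 0.27² = 0.5476 + 0.1681 + 0.0324 + 0.0729 = 0.8210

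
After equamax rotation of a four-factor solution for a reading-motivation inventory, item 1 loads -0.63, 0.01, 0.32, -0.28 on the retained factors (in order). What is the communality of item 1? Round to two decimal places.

0.58

h² = (-0.63)² + 0.01² + 0.32² + (-0.28)² = 0.3969 + 0.0001 + 0.1024 + 0.0784 = 0.5778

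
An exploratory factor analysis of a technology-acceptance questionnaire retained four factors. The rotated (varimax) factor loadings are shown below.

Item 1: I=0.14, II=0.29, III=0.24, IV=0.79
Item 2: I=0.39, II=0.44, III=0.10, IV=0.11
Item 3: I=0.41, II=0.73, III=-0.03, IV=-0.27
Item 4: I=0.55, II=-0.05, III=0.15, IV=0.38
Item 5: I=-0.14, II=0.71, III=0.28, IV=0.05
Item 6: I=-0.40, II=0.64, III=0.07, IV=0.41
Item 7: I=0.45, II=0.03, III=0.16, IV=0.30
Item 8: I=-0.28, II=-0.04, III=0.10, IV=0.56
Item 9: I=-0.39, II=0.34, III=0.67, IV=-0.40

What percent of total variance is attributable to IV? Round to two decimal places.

17.64%

SS loadings for IV = 0.79² + 0.11² + (-0.27)² + 0.38² + 0.05² + 0.41² + 0.30² + 0.56² + (-0.40)² = 1.5877
With 9 standardized items, total variance = 9. Proportion = 1.5877/9 = 0.1764 → 17.64%.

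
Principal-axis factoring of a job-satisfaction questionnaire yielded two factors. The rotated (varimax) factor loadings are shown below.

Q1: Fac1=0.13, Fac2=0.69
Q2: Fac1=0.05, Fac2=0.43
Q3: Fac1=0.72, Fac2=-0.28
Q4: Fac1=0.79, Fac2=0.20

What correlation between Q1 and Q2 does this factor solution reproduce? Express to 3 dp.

r̂ = Σ λ_i·λ_j across factors = (0.13)(0.05) + (0.69)(0.43)
  = +0.0065 +0.2967 = 0.3032

0.303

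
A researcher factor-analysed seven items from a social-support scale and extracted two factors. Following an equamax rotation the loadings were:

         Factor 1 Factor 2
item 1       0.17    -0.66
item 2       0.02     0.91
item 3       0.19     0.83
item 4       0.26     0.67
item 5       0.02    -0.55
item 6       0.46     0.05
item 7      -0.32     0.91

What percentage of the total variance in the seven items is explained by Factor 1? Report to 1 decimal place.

6.4%

SS loadings for Factor 1 = 0.17² + 0.02² + 0.19² + 0.26² + 0.02² + 0.46² + (-0.32)² = 0.4474
With 7 standardized items, total variance = 7. Proportion = 0.4474/7 = 0.0639 → 6.39%.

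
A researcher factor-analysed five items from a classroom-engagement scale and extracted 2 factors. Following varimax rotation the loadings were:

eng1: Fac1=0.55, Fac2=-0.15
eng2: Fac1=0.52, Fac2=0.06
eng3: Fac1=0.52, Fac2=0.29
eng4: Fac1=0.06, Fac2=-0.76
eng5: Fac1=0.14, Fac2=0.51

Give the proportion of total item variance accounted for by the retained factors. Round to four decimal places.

Communalities: 0.3250, 0.2740, 0.3545, 0.5812, 0.2797; Σh² = 1.8144.
Total variance with 5 standardized items is 5, so the solution explains 1.8144/5 = 0.3629.

0.3629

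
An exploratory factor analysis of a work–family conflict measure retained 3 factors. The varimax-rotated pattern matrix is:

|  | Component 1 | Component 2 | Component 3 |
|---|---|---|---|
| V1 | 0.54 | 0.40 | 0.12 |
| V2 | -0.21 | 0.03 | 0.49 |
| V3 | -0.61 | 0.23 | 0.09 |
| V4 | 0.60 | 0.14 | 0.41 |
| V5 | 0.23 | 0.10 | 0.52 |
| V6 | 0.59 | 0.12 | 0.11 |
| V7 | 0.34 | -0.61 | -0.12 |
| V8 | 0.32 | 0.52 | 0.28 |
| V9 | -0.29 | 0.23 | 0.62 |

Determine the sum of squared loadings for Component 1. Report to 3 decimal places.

SS loadings for Component 1 = 0.54² + (-0.21)² + (-0.61)² + 0.60² + 0.23² + 0.59² + 0.34² + 0.32² + (-0.29)² = 0.2916 + 0.0441 + 0.3721 + 0.3600 + 0.0529 + 0.3481 + 0.1156 + 0.1024 + 0.0841 = 1.7709

1.771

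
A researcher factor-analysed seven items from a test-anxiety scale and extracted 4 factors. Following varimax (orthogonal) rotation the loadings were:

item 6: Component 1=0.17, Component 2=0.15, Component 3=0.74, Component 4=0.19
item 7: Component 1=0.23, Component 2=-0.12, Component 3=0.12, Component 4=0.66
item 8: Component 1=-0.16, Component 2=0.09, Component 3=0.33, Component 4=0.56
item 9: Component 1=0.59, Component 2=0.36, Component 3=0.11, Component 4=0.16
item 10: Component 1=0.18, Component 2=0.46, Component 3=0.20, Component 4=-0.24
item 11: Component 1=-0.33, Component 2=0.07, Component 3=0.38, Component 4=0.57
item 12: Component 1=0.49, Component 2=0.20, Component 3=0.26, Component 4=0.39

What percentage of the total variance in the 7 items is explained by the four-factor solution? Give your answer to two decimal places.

Communalities: 0.6351, 0.5173, 0.4562, 0.5154, 0.3416, 0.5831, 0.4998; Σh² = 3.5485.
Total variance with 7 standardized items is 7, so the solution explains 3.5485/7 = 0.5069 = 50.69%.

50.69%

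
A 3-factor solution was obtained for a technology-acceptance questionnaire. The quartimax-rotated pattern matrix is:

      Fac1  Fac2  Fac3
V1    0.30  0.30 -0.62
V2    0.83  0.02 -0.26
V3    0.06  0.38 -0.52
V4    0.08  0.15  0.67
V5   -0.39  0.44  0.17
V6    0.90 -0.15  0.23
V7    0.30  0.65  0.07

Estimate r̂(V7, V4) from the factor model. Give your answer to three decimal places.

0.168

r̂ = Σ λ_i·λ_j across factors = (0.30)(0.08) + (0.65)(0.15) + (0.07)(0.67)
  = +0.0240 +0.0975 +0.0469 = 0.1684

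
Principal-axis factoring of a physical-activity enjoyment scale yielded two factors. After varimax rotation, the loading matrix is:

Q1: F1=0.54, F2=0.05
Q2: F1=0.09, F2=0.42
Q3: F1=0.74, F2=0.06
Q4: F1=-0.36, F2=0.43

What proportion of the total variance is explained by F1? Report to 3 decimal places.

SS loadings for F1 = 0.54² + 0.09² + 0.74² + (-0.36)² = 0.9769
Proportion of variance = 0.9769 / 4 = 0.2442.

0.244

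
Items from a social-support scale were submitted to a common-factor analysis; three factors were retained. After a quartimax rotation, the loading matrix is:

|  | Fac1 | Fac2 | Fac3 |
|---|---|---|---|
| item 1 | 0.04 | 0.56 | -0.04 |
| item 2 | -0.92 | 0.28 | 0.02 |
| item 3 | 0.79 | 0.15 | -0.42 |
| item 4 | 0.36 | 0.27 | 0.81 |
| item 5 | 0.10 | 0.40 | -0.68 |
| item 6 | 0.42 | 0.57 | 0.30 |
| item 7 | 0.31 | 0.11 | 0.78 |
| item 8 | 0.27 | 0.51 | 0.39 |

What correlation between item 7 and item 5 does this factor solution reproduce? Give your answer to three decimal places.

-0.455

r̂ = Σ λ_i·λ_j across factors = (0.31)(0.10) + (0.11)(0.40) + (0.78)(-0.68)
  = +0.0310 +0.0440 -0.5304 = -0.4554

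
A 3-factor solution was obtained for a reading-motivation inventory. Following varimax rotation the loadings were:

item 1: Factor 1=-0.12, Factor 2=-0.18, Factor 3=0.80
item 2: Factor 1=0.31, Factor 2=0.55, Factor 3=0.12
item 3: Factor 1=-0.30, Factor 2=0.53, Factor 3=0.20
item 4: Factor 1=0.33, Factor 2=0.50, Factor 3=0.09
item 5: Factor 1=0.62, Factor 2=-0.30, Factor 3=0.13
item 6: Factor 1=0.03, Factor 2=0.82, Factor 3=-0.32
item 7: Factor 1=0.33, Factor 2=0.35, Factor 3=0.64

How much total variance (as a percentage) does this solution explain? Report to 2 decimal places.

54.08%

SS loadings by factor: 0.8036, 1.7507, 1.2314; total = 3.7857.
Total variance with 7 standardized items is 7, so the solution explains 3.7857/7 = 0.5408 = 54.08%.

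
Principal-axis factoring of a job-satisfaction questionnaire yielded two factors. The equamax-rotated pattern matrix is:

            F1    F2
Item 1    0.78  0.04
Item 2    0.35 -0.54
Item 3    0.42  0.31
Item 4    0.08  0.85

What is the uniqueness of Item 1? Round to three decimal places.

h² = 0.78² + 0.04² = 0.6084 + 0.0016 = 0.6100
Uniqueness u² = 1 − h² = 1 − 0.6100 = 0.3900

0.390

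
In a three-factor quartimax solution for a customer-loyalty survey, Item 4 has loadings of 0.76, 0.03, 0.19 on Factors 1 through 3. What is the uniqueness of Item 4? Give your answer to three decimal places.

0.385

h² = 0.76² + 0.03² + 0.19² = 0.5776 + 0.0009 + 0.0361 = 0.6146
Uniqueness u² = 1 − h² = 1 − 0.6146 = 0.3854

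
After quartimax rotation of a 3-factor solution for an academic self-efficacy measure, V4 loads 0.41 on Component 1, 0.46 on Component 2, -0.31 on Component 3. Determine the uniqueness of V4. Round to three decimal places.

0.524

h² = 0.41² + 0.46² + (-0.31)² = 0.1681 + 0.2116 + 0.0961 = 0.4758
Uniqueness u² = 1 − h² = 1 − 0.4758 = 0.5242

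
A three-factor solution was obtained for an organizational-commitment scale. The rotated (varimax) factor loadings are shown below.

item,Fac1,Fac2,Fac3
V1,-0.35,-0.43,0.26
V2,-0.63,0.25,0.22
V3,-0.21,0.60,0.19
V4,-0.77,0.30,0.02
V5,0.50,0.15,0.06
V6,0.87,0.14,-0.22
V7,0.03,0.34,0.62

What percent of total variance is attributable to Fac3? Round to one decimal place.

8.4%

SS loadings for Fac3 = 0.26² + 0.22² + 0.19² + 0.02² + 0.06² + (-0.22)² + 0.62² = 0.5889
With 7 standardized items, total variance = 7. Proportion = 0.5889/7 = 0.0841 → 8.41%.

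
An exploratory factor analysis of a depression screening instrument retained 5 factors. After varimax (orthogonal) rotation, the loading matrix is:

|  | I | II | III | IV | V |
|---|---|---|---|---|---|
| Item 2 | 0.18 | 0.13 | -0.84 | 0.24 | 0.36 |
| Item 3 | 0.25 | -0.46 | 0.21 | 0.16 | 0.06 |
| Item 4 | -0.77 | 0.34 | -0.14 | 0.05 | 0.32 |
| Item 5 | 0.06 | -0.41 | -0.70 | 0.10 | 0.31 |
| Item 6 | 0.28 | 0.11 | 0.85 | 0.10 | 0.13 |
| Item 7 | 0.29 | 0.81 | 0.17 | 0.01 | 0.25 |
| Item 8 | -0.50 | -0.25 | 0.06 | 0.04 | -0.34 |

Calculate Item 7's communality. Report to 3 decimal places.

h² = 0.29² + 0.81² + 0.17² + 0.01² + 0.25² = 0.0841 + 0.6561 + 0.0289 + 0.0001 + 0.0625 = 0.8317

0.832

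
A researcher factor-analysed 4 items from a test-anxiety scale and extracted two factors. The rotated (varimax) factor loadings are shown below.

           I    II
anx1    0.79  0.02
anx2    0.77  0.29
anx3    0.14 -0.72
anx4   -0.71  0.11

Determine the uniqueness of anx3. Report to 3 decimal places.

0.462

h² = 0.14² + (-0.72)² = 0.0196 + 0.5184 = 0.5380
Uniqueness u² = 1 − h² = 1 − 0.5380 = 0.4620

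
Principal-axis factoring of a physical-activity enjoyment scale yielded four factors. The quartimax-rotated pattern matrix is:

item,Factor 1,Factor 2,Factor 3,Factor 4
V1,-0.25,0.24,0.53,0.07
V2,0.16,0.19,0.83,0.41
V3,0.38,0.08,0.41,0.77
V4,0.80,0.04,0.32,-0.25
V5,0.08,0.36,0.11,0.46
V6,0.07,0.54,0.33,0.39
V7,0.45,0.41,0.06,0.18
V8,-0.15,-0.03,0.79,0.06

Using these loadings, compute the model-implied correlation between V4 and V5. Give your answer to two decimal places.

-0.00

r̂ = Σ λ_i·λ_j across factors = (0.80)(0.08) + (0.04)(0.36) + (0.32)(0.11) + (-0.25)(0.46)
  = +0.0640 +0.0144 +0.0352 -0.1150 = -0.0014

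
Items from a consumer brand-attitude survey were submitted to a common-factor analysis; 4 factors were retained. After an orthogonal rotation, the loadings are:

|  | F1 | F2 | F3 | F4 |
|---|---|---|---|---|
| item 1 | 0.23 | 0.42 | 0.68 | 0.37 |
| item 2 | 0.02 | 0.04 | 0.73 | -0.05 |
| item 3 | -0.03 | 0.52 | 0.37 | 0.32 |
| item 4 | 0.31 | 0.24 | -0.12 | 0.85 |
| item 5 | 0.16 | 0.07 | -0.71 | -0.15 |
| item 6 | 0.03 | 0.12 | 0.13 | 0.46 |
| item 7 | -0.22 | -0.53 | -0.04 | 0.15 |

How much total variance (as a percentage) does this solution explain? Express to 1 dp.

SS loadings by factor: 0.2252, 0.8062, 1.6692, 1.2209; total = 3.9215.
Total variance with 7 standardized items is 7, so the solution explains 3.9215/7 = 0.5602 = 56.02%.

56.0%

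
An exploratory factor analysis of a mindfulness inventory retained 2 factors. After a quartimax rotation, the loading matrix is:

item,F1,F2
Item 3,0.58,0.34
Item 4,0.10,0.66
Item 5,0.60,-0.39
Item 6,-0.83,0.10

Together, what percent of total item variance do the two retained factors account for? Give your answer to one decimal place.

Communalities: 0.4520, 0.4456, 0.5121, 0.6989; Σh² = 2.1086.
Total variance with 4 standardized items is 4, so the solution explains 2.1086/4 = 0.5272 = 52.72%.

52.7%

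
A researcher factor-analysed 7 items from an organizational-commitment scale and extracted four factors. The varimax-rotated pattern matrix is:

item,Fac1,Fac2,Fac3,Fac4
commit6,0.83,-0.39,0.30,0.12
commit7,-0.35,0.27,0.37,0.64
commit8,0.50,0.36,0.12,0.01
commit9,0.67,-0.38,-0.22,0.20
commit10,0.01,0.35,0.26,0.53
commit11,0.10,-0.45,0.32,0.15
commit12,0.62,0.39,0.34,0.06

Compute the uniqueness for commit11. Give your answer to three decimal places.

0.663

h² = 0.10² + (-0.45)² + 0.32² + 0.15² = 0.0100 + 0.2025 + 0.1024 + 0.0225 = 0.3374
Uniqueness u² = 1 − h² = 1 − 0.3374 = 0.6626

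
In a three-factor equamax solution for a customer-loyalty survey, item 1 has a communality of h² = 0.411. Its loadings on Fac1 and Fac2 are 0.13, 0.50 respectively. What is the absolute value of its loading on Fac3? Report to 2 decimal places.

0.38

Under orthogonal rotation h² = Σλ², so λ_Fac3² = h² − (0.2669) = 0.411 − 0.2669 = 0.1441.
|λ| = √0.1441 = 0.3796.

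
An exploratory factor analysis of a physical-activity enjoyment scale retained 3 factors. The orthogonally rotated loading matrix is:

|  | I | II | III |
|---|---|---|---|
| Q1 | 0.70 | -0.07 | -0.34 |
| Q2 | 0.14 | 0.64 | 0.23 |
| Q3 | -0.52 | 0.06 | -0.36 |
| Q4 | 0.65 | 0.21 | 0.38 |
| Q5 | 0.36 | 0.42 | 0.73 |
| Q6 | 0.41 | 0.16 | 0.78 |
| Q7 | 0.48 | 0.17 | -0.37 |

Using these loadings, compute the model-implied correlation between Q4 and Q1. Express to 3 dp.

r̂ = Σ λ_i·λ_j across factors = (0.65)(0.70) + (0.21)(-0.07) + (0.38)(-0.34)
  = +0.4550 -0.0147 -0.1292 = 0.3111

0.311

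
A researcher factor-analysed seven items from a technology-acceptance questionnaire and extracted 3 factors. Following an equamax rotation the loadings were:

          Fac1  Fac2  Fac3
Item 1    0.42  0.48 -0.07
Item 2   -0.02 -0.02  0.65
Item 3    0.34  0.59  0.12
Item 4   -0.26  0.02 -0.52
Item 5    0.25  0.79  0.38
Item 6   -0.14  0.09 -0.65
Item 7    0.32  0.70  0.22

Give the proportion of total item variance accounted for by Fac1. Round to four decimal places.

SS loadings for Fac1 = 0.42² + (-0.02)² + 0.34² + (-0.26)² + 0.25² + (-0.14)² + 0.32² = 0.5445
Proportion of variance = 0.5445 / 7 = 0.0778.

0.0778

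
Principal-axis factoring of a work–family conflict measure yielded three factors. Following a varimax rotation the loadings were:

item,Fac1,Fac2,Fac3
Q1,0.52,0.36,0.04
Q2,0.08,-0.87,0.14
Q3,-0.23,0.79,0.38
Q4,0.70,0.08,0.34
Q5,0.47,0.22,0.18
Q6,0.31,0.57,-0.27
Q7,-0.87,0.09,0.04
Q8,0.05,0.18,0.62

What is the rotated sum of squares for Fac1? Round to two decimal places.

1.90

SS loadings for Fac1 = 0.52² + 0.08² + (-0.23)² + 0.70² + 0.47² + 0.31² + (-0.87)² + 0.05² = 0.2704 + 0.0064 + 0.0529 + 0.4900 + 0.2209 + 0.0961 + 0.7569 + 0.0025 = 1.8961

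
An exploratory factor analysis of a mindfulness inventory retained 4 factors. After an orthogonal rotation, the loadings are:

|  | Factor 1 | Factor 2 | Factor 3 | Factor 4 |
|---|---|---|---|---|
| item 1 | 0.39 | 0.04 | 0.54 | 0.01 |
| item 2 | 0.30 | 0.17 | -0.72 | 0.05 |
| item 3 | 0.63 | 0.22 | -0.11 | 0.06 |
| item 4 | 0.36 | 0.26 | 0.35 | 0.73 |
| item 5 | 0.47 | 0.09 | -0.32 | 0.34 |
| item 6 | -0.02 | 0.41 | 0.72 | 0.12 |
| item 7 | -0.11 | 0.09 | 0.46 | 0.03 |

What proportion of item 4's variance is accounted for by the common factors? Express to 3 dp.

h² = 0.36² + 0.26² + 0.35² + 0.73² = 0.1296 + 0.0676 + 0.1225 + 0.5329 = 0.8526

0.853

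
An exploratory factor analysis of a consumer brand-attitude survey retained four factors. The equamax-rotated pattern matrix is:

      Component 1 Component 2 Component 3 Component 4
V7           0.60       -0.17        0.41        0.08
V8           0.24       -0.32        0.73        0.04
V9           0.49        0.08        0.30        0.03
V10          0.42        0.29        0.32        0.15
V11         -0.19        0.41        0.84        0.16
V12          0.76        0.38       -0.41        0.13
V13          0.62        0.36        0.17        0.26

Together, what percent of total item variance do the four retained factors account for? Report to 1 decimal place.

63.3%

SS loadings by factor: 1.8322, 0.6639, 1.7960, 0.1415; total = 4.4336.
Total variance with 7 standardized items is 7, so the solution explains 4.4336/7 = 0.6334 = 63.34%.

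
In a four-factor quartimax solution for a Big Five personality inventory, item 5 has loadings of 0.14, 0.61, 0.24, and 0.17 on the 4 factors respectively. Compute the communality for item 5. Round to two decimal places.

h² = 0.14² + 0.61² + 0.24² + 0.17² = 0.0196 + 0.3721 + 0.0576 + 0.0289 = 0.4782

0.48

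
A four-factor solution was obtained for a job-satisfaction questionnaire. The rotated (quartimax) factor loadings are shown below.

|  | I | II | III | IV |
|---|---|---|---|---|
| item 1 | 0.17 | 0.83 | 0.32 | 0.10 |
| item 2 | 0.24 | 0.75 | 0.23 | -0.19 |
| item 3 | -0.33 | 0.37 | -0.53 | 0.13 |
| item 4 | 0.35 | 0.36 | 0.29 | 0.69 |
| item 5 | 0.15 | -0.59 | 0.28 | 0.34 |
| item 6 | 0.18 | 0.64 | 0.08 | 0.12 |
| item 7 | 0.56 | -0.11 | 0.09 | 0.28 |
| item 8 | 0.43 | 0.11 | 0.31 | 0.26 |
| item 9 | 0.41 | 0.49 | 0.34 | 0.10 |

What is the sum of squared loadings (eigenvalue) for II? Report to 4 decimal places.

2.5399

SS loadings for II = 0.83² + 0.75² + 0.37² + 0.36² + (-0.59)² + 0.64² + (-0.11)² + 0.11² + 0.49² = 0.6889 + 0.5625 + 0.1369 + 0.1296 + 0.3481 + 0.4096 + 0.0121 + 0.0121 + 0.2401 = 2.5399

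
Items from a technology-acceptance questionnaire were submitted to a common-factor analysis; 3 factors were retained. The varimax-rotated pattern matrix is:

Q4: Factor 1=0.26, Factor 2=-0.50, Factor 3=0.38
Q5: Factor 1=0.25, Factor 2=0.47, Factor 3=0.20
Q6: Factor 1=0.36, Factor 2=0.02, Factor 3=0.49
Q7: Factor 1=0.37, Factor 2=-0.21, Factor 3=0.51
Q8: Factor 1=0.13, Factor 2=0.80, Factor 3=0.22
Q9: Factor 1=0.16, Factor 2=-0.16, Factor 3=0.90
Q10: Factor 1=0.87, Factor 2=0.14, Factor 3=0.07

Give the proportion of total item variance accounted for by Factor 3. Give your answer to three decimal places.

0.221

SS loadings for Factor 3 = 0.38² + 0.20² + 0.49² + 0.51² + 0.22² + 0.90² + 0.07² = 1.5479
Proportion of variance = 1.5479 / 7 = 0.2211.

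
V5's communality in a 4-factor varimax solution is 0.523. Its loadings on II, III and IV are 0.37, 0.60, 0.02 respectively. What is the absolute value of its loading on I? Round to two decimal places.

Under orthogonal rotation h² = Σλ², so λ_I² = h² − (0.4973) = 0.523 − 0.4973 = 0.0257.
|λ| = √0.0257 = 0.1603.

0.16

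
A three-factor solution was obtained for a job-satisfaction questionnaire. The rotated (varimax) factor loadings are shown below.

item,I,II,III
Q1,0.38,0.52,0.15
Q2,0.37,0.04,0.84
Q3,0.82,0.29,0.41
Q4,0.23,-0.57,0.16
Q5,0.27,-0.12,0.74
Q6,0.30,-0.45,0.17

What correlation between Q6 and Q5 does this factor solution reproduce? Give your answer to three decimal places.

r̂ = Σ λ_i·λ_j across factors = (0.30)(0.27) + (-0.45)(-0.12) + (0.17)(0.74)
  = +0.0810 +0.0540 +0.1258 = 0.2608

0.261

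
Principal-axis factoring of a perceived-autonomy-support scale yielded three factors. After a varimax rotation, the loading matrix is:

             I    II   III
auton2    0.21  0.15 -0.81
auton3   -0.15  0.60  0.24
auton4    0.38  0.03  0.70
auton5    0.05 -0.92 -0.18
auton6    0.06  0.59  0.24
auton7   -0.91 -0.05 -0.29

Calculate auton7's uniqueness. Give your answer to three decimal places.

0.085

h² = (-0.91)² + (-0.05)² + (-0.29)² = 0.8281 + 0.0025 + 0.0841 = 0.9147
Uniqueness u² = 1 − h² = 1 − 0.9147 = 0.0853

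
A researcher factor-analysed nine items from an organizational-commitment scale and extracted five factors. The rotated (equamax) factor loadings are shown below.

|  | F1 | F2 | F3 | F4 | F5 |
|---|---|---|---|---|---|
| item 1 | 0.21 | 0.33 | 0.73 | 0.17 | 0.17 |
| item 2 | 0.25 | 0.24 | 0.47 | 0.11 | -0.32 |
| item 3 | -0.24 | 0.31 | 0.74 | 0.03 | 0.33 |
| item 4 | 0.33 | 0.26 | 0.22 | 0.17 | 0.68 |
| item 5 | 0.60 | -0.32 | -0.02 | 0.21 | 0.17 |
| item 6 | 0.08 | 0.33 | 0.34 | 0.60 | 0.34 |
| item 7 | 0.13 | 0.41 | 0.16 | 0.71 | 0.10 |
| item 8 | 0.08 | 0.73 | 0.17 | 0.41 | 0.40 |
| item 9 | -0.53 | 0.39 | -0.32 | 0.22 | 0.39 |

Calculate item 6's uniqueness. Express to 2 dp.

h² = 0.08² + 0.33² + 0.34² + 0.60² + 0.34² = 0.0064 + 0.1089 + 0.1156 + 0.3600 + 0.1156 = 0.7065
Uniqueness u² = 1 − h² = 1 − 0.7065 = 0.2935

0.29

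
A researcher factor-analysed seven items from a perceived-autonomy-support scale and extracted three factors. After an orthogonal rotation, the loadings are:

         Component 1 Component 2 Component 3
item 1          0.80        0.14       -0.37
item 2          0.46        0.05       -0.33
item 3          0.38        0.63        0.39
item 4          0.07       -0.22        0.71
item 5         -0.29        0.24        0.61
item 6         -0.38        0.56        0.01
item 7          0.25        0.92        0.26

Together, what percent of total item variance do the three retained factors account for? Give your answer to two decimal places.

61.70%

SS loadings by factor: 1.2919, 1.6850, 1.3418; total = 4.3187.
Total variance with 7 standardized items is 7, so the solution explains 4.3187/7 = 0.6170 = 61.70%.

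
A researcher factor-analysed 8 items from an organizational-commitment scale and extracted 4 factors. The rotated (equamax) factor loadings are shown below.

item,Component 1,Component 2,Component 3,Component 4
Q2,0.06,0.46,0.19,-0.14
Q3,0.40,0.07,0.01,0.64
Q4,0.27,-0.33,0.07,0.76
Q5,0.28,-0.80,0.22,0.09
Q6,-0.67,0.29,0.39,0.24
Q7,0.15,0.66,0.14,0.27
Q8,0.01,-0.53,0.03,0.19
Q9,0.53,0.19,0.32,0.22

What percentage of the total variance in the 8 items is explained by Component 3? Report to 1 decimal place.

SS loadings for Component 3 = 0.19² + 0.01² + 0.07² + 0.22² + 0.39² + 0.14² + 0.03² + 0.32² = 0.3645
With 8 standardized items, total variance = 8. Proportion = 0.3645/8 = 0.0456 → 4.56%.

4.6%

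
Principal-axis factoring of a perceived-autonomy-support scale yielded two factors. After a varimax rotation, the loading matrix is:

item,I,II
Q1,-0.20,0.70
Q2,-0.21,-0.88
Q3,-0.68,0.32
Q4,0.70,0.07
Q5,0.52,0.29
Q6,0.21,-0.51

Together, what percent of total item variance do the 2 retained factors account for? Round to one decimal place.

SS loadings by factor: 1.3510, 1.7159; total = 3.0669.
Total variance with 6 standardized items is 6, so the solution explains 3.0669/6 = 0.5111 = 51.12%.

51.1%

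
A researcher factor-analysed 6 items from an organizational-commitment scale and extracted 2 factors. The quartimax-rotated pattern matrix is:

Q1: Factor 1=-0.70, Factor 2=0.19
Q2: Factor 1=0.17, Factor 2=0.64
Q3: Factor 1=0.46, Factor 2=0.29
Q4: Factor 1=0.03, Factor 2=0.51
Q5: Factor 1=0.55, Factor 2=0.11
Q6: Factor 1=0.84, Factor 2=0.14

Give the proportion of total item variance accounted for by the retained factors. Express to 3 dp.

0.427

Communalities: 0.5261, 0.4385, 0.2957, 0.2610, 0.3146, 0.7252; Σh² = 2.5611.
Total variance with 6 standardized items is 6, so the solution explains 2.5611/6 = 0.4268.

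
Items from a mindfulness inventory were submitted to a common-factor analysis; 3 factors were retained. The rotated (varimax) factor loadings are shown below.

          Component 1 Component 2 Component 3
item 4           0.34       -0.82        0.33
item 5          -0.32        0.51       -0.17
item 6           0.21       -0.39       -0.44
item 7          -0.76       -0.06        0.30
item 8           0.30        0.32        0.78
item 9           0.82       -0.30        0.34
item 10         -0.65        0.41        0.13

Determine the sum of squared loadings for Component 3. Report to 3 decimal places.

SS loadings for Component 3 = 0.33² + (-0.17)² + (-0.44)² + 0.30² + 0.78² + 0.34² + 0.13² = 0.1089 + 0.0289 + 0.1936 + 0.0900 + 0.6084 + 0.1156 + 0.0169 = 1.1623

1.162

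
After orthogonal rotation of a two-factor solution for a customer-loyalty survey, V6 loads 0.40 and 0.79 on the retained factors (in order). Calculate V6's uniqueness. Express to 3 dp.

0.216

h² = 0.40² + 0.79² = 0.1600 + 0.6241 = 0.7841
Uniqueness u² = 1 − h² = 1 − 0.7841 = 0.2159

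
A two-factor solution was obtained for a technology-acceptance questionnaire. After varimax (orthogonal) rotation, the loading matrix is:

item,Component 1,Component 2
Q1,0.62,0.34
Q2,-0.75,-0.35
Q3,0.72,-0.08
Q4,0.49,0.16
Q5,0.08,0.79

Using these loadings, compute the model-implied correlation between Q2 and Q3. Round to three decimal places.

r̂ = Σ λ_i·λ_j across factors = (-0.75)(0.72) + (-0.35)(-0.08)
  = -0.5400 +0.0280 = -0.5120

-0.512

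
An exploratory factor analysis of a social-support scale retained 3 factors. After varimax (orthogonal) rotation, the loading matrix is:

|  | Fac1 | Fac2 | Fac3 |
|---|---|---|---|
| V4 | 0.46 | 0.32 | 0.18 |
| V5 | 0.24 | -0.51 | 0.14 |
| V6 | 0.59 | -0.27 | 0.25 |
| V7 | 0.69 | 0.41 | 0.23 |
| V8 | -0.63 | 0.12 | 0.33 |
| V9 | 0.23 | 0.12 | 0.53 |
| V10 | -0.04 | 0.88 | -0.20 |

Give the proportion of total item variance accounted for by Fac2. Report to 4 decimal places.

0.2010

SS loadings for Fac2 = 0.32² + (-0.51)² + (-0.27)² + 0.41² + 0.12² + 0.12² + 0.88² = 1.4067
Proportion of variance = 1.4067 / 7 = 0.2010.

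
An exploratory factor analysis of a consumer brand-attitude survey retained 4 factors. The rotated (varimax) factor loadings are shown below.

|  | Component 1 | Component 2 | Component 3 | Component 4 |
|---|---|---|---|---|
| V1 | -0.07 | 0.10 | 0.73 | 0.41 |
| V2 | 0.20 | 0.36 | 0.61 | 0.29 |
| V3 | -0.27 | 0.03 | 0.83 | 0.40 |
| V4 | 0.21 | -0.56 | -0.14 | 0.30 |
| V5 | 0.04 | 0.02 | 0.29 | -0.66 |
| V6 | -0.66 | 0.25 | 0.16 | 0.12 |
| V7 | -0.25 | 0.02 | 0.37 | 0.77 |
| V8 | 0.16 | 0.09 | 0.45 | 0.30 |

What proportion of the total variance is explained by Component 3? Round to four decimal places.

0.2578

SS loadings for Component 3 = 0.73² + 0.61² + 0.83² + (-0.14)² + 0.29² + 0.16² + 0.37² + 0.45² = 2.0626
Proportion of variance = 2.0626 / 8 = 0.2578.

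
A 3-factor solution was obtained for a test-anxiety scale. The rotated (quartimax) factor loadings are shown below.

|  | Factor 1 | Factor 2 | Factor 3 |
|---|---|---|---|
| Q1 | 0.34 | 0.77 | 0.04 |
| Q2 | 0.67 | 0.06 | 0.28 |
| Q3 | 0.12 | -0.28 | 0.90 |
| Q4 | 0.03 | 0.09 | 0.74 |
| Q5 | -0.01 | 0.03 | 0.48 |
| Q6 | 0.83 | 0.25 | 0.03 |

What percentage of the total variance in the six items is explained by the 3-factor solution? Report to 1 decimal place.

61.4%

Communalities: 0.7101, 0.5309, 0.9028, 0.5566, 0.2314, 0.7523; Σh² = 3.6841.
Total variance with 6 standardized items is 6, so the solution explains 3.6841/6 = 0.6140 = 61.40%.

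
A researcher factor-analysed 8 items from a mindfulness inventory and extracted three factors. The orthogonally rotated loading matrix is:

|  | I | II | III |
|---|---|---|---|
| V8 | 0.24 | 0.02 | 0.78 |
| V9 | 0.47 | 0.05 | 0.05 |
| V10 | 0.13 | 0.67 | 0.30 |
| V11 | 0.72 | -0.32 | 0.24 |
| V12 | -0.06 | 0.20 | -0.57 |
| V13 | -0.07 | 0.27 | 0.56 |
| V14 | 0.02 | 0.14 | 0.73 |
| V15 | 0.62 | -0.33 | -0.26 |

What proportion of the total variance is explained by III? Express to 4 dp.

0.2497

SS loadings for III = 0.78² + 0.05² + 0.30² + 0.24² + (-0.57)² + 0.56² + 0.73² + (-0.26)² = 1.9975
Proportion of variance = 1.9975 / 8 = 0.2497.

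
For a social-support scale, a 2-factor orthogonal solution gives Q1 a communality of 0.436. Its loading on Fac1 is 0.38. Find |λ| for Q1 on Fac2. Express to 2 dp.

0.54

Under orthogonal rotation h² = Σλ², so λ_Fac2² = h² − (0.1444) = 0.436 − 0.1444 = 0.2916.
|λ| = √0.2916 = 0.5400.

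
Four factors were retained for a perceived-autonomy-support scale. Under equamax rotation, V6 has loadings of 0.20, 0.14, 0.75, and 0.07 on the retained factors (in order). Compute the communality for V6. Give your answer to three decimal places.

h² = 0.20² + 0.14² + 0.75² + 0.07² = 0.0400 + 0.0196 + 0.5625 + 0.0049 = 0.6270

0.627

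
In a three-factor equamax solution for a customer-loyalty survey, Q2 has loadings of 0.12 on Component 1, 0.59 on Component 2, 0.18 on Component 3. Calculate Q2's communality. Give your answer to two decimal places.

h² = 0.12² + 0.59² + 0.18² = 0.0144 + 0.3481 + 0.0324 = 0.3949

0.39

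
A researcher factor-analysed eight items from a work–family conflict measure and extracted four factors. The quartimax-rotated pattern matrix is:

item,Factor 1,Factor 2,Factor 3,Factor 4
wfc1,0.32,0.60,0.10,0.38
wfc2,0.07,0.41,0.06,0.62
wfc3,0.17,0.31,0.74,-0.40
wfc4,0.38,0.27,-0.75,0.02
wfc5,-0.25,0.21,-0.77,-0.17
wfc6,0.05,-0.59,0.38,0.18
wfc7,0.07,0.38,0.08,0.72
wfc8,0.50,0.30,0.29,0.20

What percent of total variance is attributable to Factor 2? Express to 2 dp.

SS loadings for Factor 2 = 0.60² + 0.41² + 0.31² + 0.27² + 0.21² + (-0.59)² + 0.38² + 0.30² = 1.3237
With 8 standardized items, total variance = 8. Proportion = 1.3237/8 = 0.1655 → 16.55%.

16.55%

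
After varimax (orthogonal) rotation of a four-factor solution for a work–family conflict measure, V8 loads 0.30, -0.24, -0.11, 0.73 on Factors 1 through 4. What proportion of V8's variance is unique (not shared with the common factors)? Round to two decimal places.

h² = 0.30² + (-0.24)² + (-0.11)² + 0.73² = 0.0900 + 0.0576 + 0.0121 + 0.5329 = 0.6926
Uniqueness u² = 1 − h² = 1 − 0.6926 = 0.3074

0.31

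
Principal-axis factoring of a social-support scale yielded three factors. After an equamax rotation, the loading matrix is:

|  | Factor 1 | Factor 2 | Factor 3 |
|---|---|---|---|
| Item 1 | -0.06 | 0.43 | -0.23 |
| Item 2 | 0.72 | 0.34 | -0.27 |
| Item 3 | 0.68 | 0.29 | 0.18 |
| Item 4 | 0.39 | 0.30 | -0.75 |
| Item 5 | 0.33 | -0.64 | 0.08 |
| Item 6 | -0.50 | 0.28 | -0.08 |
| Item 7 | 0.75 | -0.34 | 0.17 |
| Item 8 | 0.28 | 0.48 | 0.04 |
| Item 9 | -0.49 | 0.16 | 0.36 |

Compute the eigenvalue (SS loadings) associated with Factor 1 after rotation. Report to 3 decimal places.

SS loadings for Factor 1 = (-0.06)² + 0.72² + 0.68² + 0.39² + 0.33² + (-0.50)² + 0.75² + 0.28² + (-0.49)² = 0.0036 + 0.5184 + 0.4624 + 0.1521 + 0.1089 + 0.2500 + 0.5625 + 0.0784 + 0.2401 = 2.3764

2.376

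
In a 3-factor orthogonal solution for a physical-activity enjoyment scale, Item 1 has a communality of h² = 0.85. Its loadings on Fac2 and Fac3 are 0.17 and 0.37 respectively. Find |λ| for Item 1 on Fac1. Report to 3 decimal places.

Under orthogonal rotation h² = Σλ², so λ_Fac1² = h² − (0.1658) = 0.85 − 0.1658 = 0.6842.
|λ| = √0.6842 = 0.8272.

0.827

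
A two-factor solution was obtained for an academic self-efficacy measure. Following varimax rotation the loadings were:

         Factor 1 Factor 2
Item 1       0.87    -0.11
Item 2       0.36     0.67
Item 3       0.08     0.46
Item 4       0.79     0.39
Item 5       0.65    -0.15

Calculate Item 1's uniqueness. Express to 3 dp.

0.231

h² = 0.87² + (-0.11)² = 0.7569 + 0.0121 = 0.7690
Uniqueness u² = 1 − h² = 1 − 0.7690 = 0.2310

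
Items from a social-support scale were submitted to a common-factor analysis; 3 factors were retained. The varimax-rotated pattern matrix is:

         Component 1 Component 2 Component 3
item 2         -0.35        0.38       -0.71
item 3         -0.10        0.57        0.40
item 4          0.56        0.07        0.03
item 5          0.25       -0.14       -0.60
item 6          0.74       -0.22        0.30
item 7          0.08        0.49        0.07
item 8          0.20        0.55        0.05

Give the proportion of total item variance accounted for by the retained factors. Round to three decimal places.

0.473

SS loadings by factor: 1.1026, 1.0848, 1.1224; total = 3.3098.
Total variance with 7 standardized items is 7, so the solution explains 3.3098/7 = 0.4728.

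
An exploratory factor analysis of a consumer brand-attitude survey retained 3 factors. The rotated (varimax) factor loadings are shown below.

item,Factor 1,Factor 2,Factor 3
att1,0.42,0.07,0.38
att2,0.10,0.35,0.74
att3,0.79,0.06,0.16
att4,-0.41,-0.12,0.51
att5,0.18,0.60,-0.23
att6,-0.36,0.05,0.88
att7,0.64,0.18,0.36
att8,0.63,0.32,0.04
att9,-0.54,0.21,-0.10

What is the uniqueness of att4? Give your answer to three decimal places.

h² = (-0.41)² + (-0.12)² + 0.51² = 0.1681 + 0.0144 + 0.2601 = 0.4426
Uniqueness u² = 1 − h² = 1 − 0.4426 = 0.5574

0.557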